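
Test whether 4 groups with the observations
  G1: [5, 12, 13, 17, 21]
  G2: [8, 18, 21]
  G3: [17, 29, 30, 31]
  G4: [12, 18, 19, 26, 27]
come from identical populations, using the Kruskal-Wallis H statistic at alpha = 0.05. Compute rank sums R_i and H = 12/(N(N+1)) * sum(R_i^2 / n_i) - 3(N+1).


Step 1: Combine all N = 17 observations and assign midranks.
sorted (value, group, rank): (5,G1,1), (8,G2,2), (12,G1,3.5), (12,G4,3.5), (13,G1,5), (17,G1,6.5), (17,G3,6.5), (18,G2,8.5), (18,G4,8.5), (19,G4,10), (21,G1,11.5), (21,G2,11.5), (26,G4,13), (27,G4,14), (29,G3,15), (30,G3,16), (31,G3,17)
Step 2: Sum ranks within each group.
R_1 = 27.5 (n_1 = 5)
R_2 = 22 (n_2 = 3)
R_3 = 54.5 (n_3 = 4)
R_4 = 49 (n_4 = 5)
Step 3: H = 12/(N(N+1)) * sum(R_i^2/n_i) - 3(N+1)
     = 12/(17*18) * (27.5^2/5 + 22^2/3 + 54.5^2/4 + 49^2/5) - 3*18
     = 0.039216 * 1535.35 - 54
     = 6.209641.
Step 4: Ties present; correction factor C = 1 - 24/(17^3 - 17) = 0.995098. Corrected H = 6.209641 / 0.995098 = 6.240230.
Step 5: Under H0, H ~ chi^2(3); p-value = 0.100490.
Step 6: alpha = 0.05. fail to reject H0.

H = 6.2402, df = 3, p = 0.100490, fail to reject H0.


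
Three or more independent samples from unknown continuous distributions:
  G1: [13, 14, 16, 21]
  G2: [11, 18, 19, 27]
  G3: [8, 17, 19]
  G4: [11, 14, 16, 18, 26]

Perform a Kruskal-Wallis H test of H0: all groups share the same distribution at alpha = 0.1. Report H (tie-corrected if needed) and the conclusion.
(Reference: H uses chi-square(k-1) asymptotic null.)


Step 1: Combine all N = 16 observations and assign midranks.
sorted (value, group, rank): (8,G3,1), (11,G2,2.5), (11,G4,2.5), (13,G1,4), (14,G1,5.5), (14,G4,5.5), (16,G1,7.5), (16,G4,7.5), (17,G3,9), (18,G2,10.5), (18,G4,10.5), (19,G2,12.5), (19,G3,12.5), (21,G1,14), (26,G4,15), (27,G2,16)
Step 2: Sum ranks within each group.
R_1 = 31 (n_1 = 4)
R_2 = 41.5 (n_2 = 4)
R_3 = 22.5 (n_3 = 3)
R_4 = 41 (n_4 = 5)
Step 3: H = 12/(N(N+1)) * sum(R_i^2/n_i) - 3(N+1)
     = 12/(16*17) * (31^2/4 + 41.5^2/4 + 22.5^2/3 + 41^2/5) - 3*17
     = 0.044118 * 1175.76 - 51
     = 0.871875.
Step 4: Ties present; correction factor C = 1 - 30/(16^3 - 16) = 0.992647. Corrected H = 0.871875 / 0.992647 = 0.878333.
Step 5: Under H0, H ~ chi^2(3); p-value = 0.830653.
Step 6: alpha = 0.1. fail to reject H0.

H = 0.8783, df = 3, p = 0.830653, fail to reject H0.


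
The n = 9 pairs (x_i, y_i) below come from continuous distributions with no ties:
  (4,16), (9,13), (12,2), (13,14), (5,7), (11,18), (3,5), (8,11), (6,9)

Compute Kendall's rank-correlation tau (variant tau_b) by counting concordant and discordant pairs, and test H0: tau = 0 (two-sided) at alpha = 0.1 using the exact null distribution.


Step 1: Enumerate the 36 unordered pairs (i,j) with i<j and classify each by sign(x_j-x_i) * sign(y_j-y_i).
  (1,2):dx=+5,dy=-3->D; (1,3):dx=+8,dy=-14->D; (1,4):dx=+9,dy=-2->D; (1,5):dx=+1,dy=-9->D
  (1,6):dx=+7,dy=+2->C; (1,7):dx=-1,dy=-11->C; (1,8):dx=+4,dy=-5->D; (1,9):dx=+2,dy=-7->D
  (2,3):dx=+3,dy=-11->D; (2,4):dx=+4,dy=+1->C; (2,5):dx=-4,dy=-6->C; (2,6):dx=+2,dy=+5->C
  (2,7):dx=-6,dy=-8->C; (2,8):dx=-1,dy=-2->C; (2,9):dx=-3,dy=-4->C; (3,4):dx=+1,dy=+12->C
  (3,5):dx=-7,dy=+5->D; (3,6):dx=-1,dy=+16->D; (3,7):dx=-9,dy=+3->D; (3,8):dx=-4,dy=+9->D
  (3,9):dx=-6,dy=+7->D; (4,5):dx=-8,dy=-7->C; (4,6):dx=-2,dy=+4->D; (4,7):dx=-10,dy=-9->C
  (4,8):dx=-5,dy=-3->C; (4,9):dx=-7,dy=-5->C; (5,6):dx=+6,dy=+11->C; (5,7):dx=-2,dy=-2->C
  (5,8):dx=+3,dy=+4->C; (5,9):dx=+1,dy=+2->C; (6,7):dx=-8,dy=-13->C; (6,8):dx=-3,dy=-7->C
  (6,9):dx=-5,dy=-9->C; (7,8):dx=+5,dy=+6->C; (7,9):dx=+3,dy=+4->C; (8,9):dx=-2,dy=-2->C
Step 2: C = 23, D = 13, total pairs = 36.
Step 3: tau = (C - D)/(n(n-1)/2) = (23 - 13)/36 = 0.277778.
Step 4: Exact two-sided p-value (enumerate n! = 362880 permutations of y under H0): p = 0.358488.
Step 5: alpha = 0.1. fail to reject H0.

tau_b = 0.2778 (C=23, D=13), p = 0.358488, fail to reject H0.


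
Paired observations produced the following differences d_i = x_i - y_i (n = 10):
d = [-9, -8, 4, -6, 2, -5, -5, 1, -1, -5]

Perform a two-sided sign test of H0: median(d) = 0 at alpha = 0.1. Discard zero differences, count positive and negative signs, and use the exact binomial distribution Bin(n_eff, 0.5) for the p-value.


Step 1: Discard zero differences. Original n = 10; n_eff = number of nonzero differences = 10.
Nonzero differences (with sign): -9, -8, +4, -6, +2, -5, -5, +1, -1, -5
Step 2: Count signs: positive = 3, negative = 7.
Step 3: Under H0: P(positive) = 0.5, so the number of positives S ~ Bin(10, 0.5).
Step 4: Two-sided exact p-value = sum of Bin(10,0.5) probabilities at or below the observed probability = 0.343750.
Step 5: alpha = 0.1. fail to reject H0.

n_eff = 10, pos = 3, neg = 7, p = 0.343750, fail to reject H0.


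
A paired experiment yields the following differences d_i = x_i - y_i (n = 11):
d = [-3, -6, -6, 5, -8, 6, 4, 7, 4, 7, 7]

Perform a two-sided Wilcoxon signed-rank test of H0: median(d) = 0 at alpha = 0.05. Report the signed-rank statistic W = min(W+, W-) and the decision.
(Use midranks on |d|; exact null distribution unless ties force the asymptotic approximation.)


Step 1: Drop any zero differences (none here) and take |d_i|.
|d| = [3, 6, 6, 5, 8, 6, 4, 7, 4, 7, 7]
Step 2: Midrank |d_i| (ties get averaged ranks).
ranks: |3|->1, |6|->6, |6|->6, |5|->4, |8|->11, |6|->6, |4|->2.5, |7|->9, |4|->2.5, |7|->9, |7|->9
Step 3: Attach original signs; sum ranks with positive sign and with negative sign.
W+ = 4 + 6 + 2.5 + 9 + 2.5 + 9 + 9 = 42
W- = 1 + 6 + 6 + 11 = 24
(Check: W+ + W- = 66 should equal n(n+1)/2 = 66.)
Step 4: Test statistic W = min(W+, W-) = 24.
Step 5: Ties in |d|, so use the tie-corrected normal approximation.
        E[W] = n(n+1)/4 = 11*12/4 = 33.
        Tie groups: |d|=4 (t=2), |d|=6 (t=3), |d|=7 (t=3); sum(t^3 - t) = 54.
        Var[W] = n(n+1)(2n+1)/24 - sum(t^3-t)/48 = 3036/24 - 54/48 = 125.375.
        z = (W - E[W]) / sqrt(Var[W]) = (24 - 33) / 11.1971 = -0.8038.
        Two-sided p = 2*Phi(z) = 0.421524.
Step 6: alpha = 0.05. fail to reject H0.

W+ = 42, W- = 24, W = min = 24, p = 0.421524, fail to reject H0.


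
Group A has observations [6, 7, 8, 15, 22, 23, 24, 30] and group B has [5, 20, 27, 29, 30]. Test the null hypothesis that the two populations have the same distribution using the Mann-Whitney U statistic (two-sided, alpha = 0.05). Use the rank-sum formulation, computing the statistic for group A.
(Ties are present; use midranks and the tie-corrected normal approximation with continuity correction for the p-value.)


Step 1: Combine and sort all 13 observations; assign midranks.
sorted (value, group): (5,Y), (6,X), (7,X), (8,X), (15,X), (20,Y), (22,X), (23,X), (24,X), (27,Y), (29,Y), (30,X), (30,Y)
ranks: 5->1, 6->2, 7->3, 8->4, 15->5, 20->6, 22->7, 23->8, 24->9, 27->10, 29->11, 30->12.5, 30->12.5
Step 2: Rank sum for X: R1 = 2 + 3 + 4 + 5 + 7 + 8 + 9 + 12.5 = 50.5.
Step 3: U_X = R1 - n1(n1+1)/2 = 50.5 - 8*9/2 = 50.5 - 36 = 14.5.
       U_Y = n1*n2 - U_X = 40 - 14.5 = 25.5.
Step 4: Ties are present, so use the tie-corrected normal approximation (with continuity correction) for the p-value.
Step 5: p-value = 0.463600; compare to alpha = 0.05. fail to reject H0.

U_X = 14.5, p = 0.463600, fail to reject H0 at alpha = 0.05.


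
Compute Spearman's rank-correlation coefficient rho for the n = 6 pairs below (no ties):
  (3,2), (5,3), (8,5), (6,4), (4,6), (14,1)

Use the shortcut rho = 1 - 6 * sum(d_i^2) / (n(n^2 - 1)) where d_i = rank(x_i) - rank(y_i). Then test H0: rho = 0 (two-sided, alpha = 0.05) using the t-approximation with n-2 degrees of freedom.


Step 1: Rank x and y separately (midranks; no ties here).
rank(x): 3->1, 5->3, 8->5, 6->4, 4->2, 14->6
rank(y): 2->2, 3->3, 5->5, 4->4, 6->6, 1->1
Step 2: d_i = R_x(i) - R_y(i); compute d_i^2.
  (1-2)^2=1, (3-3)^2=0, (5-5)^2=0, (4-4)^2=0, (2-6)^2=16, (6-1)^2=25
sum(d^2) = 42.
Step 3: rho = 1 - 6*42 / (6*(6^2 - 1)) = 1 - 252/210 = -0.200000.
Step 4: Under H0, t = rho * sqrt((n-2)/(1-rho^2)) = -0.4082 ~ t(4).
Step 5: Two-sided p-value from the t-distribution with 4 df = 0.704000.
Step 6: alpha = 0.05. fail to reject H0.

rho = -0.2000, p = 0.704000, fail to reject H0 at alpha = 0.05.


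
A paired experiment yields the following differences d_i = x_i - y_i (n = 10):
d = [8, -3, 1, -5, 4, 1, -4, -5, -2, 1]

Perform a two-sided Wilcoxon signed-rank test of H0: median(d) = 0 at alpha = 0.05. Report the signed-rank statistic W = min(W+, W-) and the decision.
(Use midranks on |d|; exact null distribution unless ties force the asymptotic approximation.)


Step 1: Drop any zero differences (none here) and take |d_i|.
|d| = [8, 3, 1, 5, 4, 1, 4, 5, 2, 1]
Step 2: Midrank |d_i| (ties get averaged ranks).
ranks: |8|->10, |3|->5, |1|->2, |5|->8.5, |4|->6.5, |1|->2, |4|->6.5, |5|->8.5, |2|->4, |1|->2
Step 3: Attach original signs; sum ranks with positive sign and with negative sign.
W+ = 10 + 2 + 6.5 + 2 + 2 = 22.5
W- = 5 + 8.5 + 6.5 + 8.5 + 4 = 32.5
(Check: W+ + W- = 55 should equal n(n+1)/2 = 55.)
Step 4: Test statistic W = min(W+, W-) = 22.5.
Step 5: Ties in |d|, so use the tie-corrected normal approximation.
        E[W] = n(n+1)/4 = 10*11/4 = 27.5.
        Tie groups: |d|=1 (t=3), |d|=4 (t=2), |d|=5 (t=2); sum(t^3 - t) = 36.
        Var[W] = n(n+1)(2n+1)/24 - sum(t^3-t)/48 = 2310/24 - 36/48 = 95.5.
        z = (W - E[W]) / sqrt(Var[W]) = (22.5 - 27.5) / 9.7724 = -0.5116.
        Two-sided p = 2*Phi(z) = 0.608900.
Step 6: alpha = 0.05. fail to reject H0.

W+ = 22.5, W- = 32.5, W = min = 22.5, p = 0.608900, fail to reject H0.


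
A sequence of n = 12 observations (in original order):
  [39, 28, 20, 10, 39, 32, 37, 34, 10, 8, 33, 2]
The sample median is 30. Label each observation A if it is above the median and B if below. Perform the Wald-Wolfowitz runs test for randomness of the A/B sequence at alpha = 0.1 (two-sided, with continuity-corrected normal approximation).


Step 1: Compute median = 30; label A = above, B = below.
Labels in order: ABBBAAAABBAB  (n_A = 6, n_B = 6)
Step 2: Count runs R = 6.
Step 3: Under H0 (random ordering), E[R] = 2*n_A*n_B/(n_A+n_B) + 1 = 2*6*6/12 + 1 = 7.0000.
        Var[R] = 2*n_A*n_B*(2*n_A*n_B - n_A - n_B) / ((n_A+n_B)^2 * (n_A+n_B-1)) = 4320/1584 = 2.7273.
        SD[R] = 1.6514.
Step 4: Continuity-corrected z = (R + 0.5 - E[R]) / SD[R] = (6 + 0.5 - 7.0000) / 1.6514 = -0.3028.
Step 5: Two-sided p-value via normal approximation = 2*(1 - Phi(|z|)) = 0.762069.
Step 6: alpha = 0.1. fail to reject H0.

R = 6, z = -0.3028, p = 0.762069, fail to reject H0.


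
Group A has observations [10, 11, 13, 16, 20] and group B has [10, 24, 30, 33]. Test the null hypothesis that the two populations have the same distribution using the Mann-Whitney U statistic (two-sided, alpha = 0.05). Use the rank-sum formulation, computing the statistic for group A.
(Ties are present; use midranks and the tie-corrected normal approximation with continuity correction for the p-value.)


Step 1: Combine and sort all 9 observations; assign midranks.
sorted (value, group): (10,X), (10,Y), (11,X), (13,X), (16,X), (20,X), (24,Y), (30,Y), (33,Y)
ranks: 10->1.5, 10->1.5, 11->3, 13->4, 16->5, 20->6, 24->7, 30->8, 33->9
Step 2: Rank sum for X: R1 = 1.5 + 3 + 4 + 5 + 6 = 19.5.
Step 3: U_X = R1 - n1(n1+1)/2 = 19.5 - 5*6/2 = 19.5 - 15 = 4.5.
       U_Y = n1*n2 - U_X = 20 - 4.5 = 15.5.
Step 4: Ties are present, so use the tie-corrected normal approximation (with continuity correction) for the p-value.
Step 5: p-value = 0.218742; compare to alpha = 0.05. fail to reject H0.

U_X = 4.5, p = 0.218742, fail to reject H0 at alpha = 0.05.


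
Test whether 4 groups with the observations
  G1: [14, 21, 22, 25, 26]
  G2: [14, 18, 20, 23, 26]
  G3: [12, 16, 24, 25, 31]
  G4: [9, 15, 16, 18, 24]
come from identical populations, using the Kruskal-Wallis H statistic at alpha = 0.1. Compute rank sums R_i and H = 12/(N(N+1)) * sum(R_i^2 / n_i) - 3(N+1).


Step 1: Combine all N = 20 observations and assign midranks.
sorted (value, group, rank): (9,G4,1), (12,G3,2), (14,G1,3.5), (14,G2,3.5), (15,G4,5), (16,G3,6.5), (16,G4,6.5), (18,G2,8.5), (18,G4,8.5), (20,G2,10), (21,G1,11), (22,G1,12), (23,G2,13), (24,G3,14.5), (24,G4,14.5), (25,G1,16.5), (25,G3,16.5), (26,G1,18.5), (26,G2,18.5), (31,G3,20)
Step 2: Sum ranks within each group.
R_1 = 61.5 (n_1 = 5)
R_2 = 53.5 (n_2 = 5)
R_3 = 59.5 (n_3 = 5)
R_4 = 35.5 (n_4 = 5)
Step 3: H = 12/(N(N+1)) * sum(R_i^2/n_i) - 3(N+1)
     = 12/(20*21) * (61.5^2/5 + 53.5^2/5 + 59.5^2/5 + 35.5^2/5) - 3*21
     = 0.028571 * 2289 - 63
     = 2.400000.
Step 4: Ties present; correction factor C = 1 - 36/(20^3 - 20) = 0.995489. Corrected H = 2.400000 / 0.995489 = 2.410876.
Step 5: Under H0, H ~ chi^2(3); p-value = 0.491613.
Step 6: alpha = 0.1. fail to reject H0.

H = 2.4109, df = 3, p = 0.491613, fail to reject H0.


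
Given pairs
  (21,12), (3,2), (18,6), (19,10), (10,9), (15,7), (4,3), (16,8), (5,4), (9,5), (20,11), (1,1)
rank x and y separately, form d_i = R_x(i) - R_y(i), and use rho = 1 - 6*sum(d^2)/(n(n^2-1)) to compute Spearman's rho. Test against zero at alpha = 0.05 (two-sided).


Step 1: Rank x and y separately (midranks; no ties here).
rank(x): 21->12, 3->2, 18->9, 19->10, 10->6, 15->7, 4->3, 16->8, 5->4, 9->5, 20->11, 1->1
rank(y): 12->12, 2->2, 6->6, 10->10, 9->9, 7->7, 3->3, 8->8, 4->4, 5->5, 11->11, 1->1
Step 2: d_i = R_x(i) - R_y(i); compute d_i^2.
  (12-12)^2=0, (2-2)^2=0, (9-6)^2=9, (10-10)^2=0, (6-9)^2=9, (7-7)^2=0, (3-3)^2=0, (8-8)^2=0, (4-4)^2=0, (5-5)^2=0, (11-11)^2=0, (1-1)^2=0
sum(d^2) = 18.
Step 3: rho = 1 - 6*18 / (12*(12^2 - 1)) = 1 - 108/1716 = 0.937063.
Step 4: Under H0, t = rho * sqrt((n-2)/(1-rho^2)) = 8.4868 ~ t(10).
Step 5: Two-sided p-value from the t-distribution with 10 df = 0.000007.
Step 6: alpha = 0.05. reject H0.

rho = 0.9371, p = 0.000007, reject H0 at alpha = 0.05.


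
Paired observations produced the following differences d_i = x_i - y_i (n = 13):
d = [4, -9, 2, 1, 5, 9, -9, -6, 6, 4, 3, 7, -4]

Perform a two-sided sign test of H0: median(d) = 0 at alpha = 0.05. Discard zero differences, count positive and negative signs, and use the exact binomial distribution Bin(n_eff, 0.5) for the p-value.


Step 1: Discard zero differences. Original n = 13; n_eff = number of nonzero differences = 13.
Nonzero differences (with sign): +4, -9, +2, +1, +5, +9, -9, -6, +6, +4, +3, +7, -4
Step 2: Count signs: positive = 9, negative = 4.
Step 3: Under H0: P(positive) = 0.5, so the number of positives S ~ Bin(13, 0.5).
Step 4: Two-sided exact p-value = sum of Bin(13,0.5) probabilities at or below the observed probability = 0.266846.
Step 5: alpha = 0.05. fail to reject H0.

n_eff = 13, pos = 9, neg = 4, p = 0.266846, fail to reject H0.


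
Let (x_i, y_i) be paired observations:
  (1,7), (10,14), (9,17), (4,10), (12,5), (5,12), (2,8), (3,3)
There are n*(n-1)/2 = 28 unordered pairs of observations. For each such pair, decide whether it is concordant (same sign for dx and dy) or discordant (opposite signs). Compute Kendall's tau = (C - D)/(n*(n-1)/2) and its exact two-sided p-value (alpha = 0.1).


Step 1: Enumerate the 28 unordered pairs (i,j) with i<j and classify each by sign(x_j-x_i) * sign(y_j-y_i).
  (1,2):dx=+9,dy=+7->C; (1,3):dx=+8,dy=+10->C; (1,4):dx=+3,dy=+3->C; (1,5):dx=+11,dy=-2->D
  (1,6):dx=+4,dy=+5->C; (1,7):dx=+1,dy=+1->C; (1,8):dx=+2,dy=-4->D; (2,3):dx=-1,dy=+3->D
  (2,4):dx=-6,dy=-4->C; (2,5):dx=+2,dy=-9->D; (2,6):dx=-5,dy=-2->C; (2,7):dx=-8,dy=-6->C
  (2,8):dx=-7,dy=-11->C; (3,4):dx=-5,dy=-7->C; (3,5):dx=+3,dy=-12->D; (3,6):dx=-4,dy=-5->C
  (3,7):dx=-7,dy=-9->C; (3,8):dx=-6,dy=-14->C; (4,5):dx=+8,dy=-5->D; (4,6):dx=+1,dy=+2->C
  (4,7):dx=-2,dy=-2->C; (4,8):dx=-1,dy=-7->C; (5,6):dx=-7,dy=+7->D; (5,7):dx=-10,dy=+3->D
  (5,8):dx=-9,dy=-2->C; (6,7):dx=-3,dy=-4->C; (6,8):dx=-2,dy=-9->C; (7,8):dx=+1,dy=-5->D
Step 2: C = 19, D = 9, total pairs = 28.
Step 3: tau = (C - D)/(n(n-1)/2) = (19 - 9)/28 = 0.357143.
Step 4: Exact two-sided p-value (enumerate n! = 40320 permutations of y under H0): p = 0.275099.
Step 5: alpha = 0.1. fail to reject H0.

tau_b = 0.3571 (C=19, D=9), p = 0.275099, fail to reject H0.


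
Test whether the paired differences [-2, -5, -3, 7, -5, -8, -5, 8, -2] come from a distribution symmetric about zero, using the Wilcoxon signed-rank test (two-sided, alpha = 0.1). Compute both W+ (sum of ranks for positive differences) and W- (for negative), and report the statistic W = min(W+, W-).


Step 1: Drop any zero differences (none here) and take |d_i|.
|d| = [2, 5, 3, 7, 5, 8, 5, 8, 2]
Step 2: Midrank |d_i| (ties get averaged ranks).
ranks: |2|->1.5, |5|->5, |3|->3, |7|->7, |5|->5, |8|->8.5, |5|->5, |8|->8.5, |2|->1.5
Step 3: Attach original signs; sum ranks with positive sign and with negative sign.
W+ = 7 + 8.5 = 15.5
W- = 1.5 + 5 + 3 + 5 + 8.5 + 5 + 1.5 = 29.5
(Check: W+ + W- = 45 should equal n(n+1)/2 = 45.)
Step 4: Test statistic W = min(W+, W-) = 15.5.
Step 5: Ties in |d|, so use the tie-corrected normal approximation.
        E[W] = n(n+1)/4 = 9*10/4 = 22.5.
        Tie groups: |d|=2 (t=2), |d|=5 (t=3), |d|=8 (t=2); sum(t^3 - t) = 36.
        Var[W] = n(n+1)(2n+1)/24 - sum(t^3-t)/48 = 1710/24 - 36/48 = 70.5.
        z = (W - E[W]) / sqrt(Var[W]) = (15.5 - 22.5) / 8.3964 = -0.8337.
        Two-sided p = 2*Phi(z) = 0.404457.
Step 6: alpha = 0.1. fail to reject H0.

W+ = 15.5, W- = 29.5, W = min = 15.5, p = 0.404457, fail to reject H0.


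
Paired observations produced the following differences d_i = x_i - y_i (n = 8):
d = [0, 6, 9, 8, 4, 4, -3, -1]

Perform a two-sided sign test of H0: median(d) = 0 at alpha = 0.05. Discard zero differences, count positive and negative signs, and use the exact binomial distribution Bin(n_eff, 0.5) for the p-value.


Step 1: Discard zero differences. Original n = 8; n_eff = number of nonzero differences = 7.
Nonzero differences (with sign): +6, +9, +8, +4, +4, -3, -1
Step 2: Count signs: positive = 5, negative = 2.
Step 3: Under H0: P(positive) = 0.5, so the number of positives S ~ Bin(7, 0.5).
Step 4: Two-sided exact p-value = sum of Bin(7,0.5) probabilities at or below the observed probability = 0.453125.
Step 5: alpha = 0.05. fail to reject H0.

n_eff = 7, pos = 5, neg = 2, p = 0.453125, fail to reject H0.


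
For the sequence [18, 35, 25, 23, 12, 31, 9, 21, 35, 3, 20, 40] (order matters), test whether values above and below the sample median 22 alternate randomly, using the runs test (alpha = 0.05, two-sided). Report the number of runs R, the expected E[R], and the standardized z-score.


Step 1: Compute median = 22; label A = above, B = below.
Labels in order: BAAABABBABBA  (n_A = 6, n_B = 6)
Step 2: Count runs R = 8.
Step 3: Under H0 (random ordering), E[R] = 2*n_A*n_B/(n_A+n_B) + 1 = 2*6*6/12 + 1 = 7.0000.
        Var[R] = 2*n_A*n_B*(2*n_A*n_B - n_A - n_B) / ((n_A+n_B)^2 * (n_A+n_B-1)) = 4320/1584 = 2.7273.
        SD[R] = 1.6514.
Step 4: Continuity-corrected z = (R - 0.5 - E[R]) / SD[R] = (8 - 0.5 - 7.0000) / 1.6514 = 0.3028.
Step 5: Two-sided p-value via normal approximation = 2*(1 - Phi(|z|)) = 0.762069.
Step 6: alpha = 0.05. fail to reject H0.

R = 8, z = 0.3028, p = 0.762069, fail to reject H0.


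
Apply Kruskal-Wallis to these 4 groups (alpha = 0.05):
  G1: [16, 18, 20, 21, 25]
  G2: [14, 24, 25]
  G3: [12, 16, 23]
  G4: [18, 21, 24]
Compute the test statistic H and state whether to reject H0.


Step 1: Combine all N = 14 observations and assign midranks.
sorted (value, group, rank): (12,G3,1), (14,G2,2), (16,G1,3.5), (16,G3,3.5), (18,G1,5.5), (18,G4,5.5), (20,G1,7), (21,G1,8.5), (21,G4,8.5), (23,G3,10), (24,G2,11.5), (24,G4,11.5), (25,G1,13.5), (25,G2,13.5)
Step 2: Sum ranks within each group.
R_1 = 38 (n_1 = 5)
R_2 = 27 (n_2 = 3)
R_3 = 14.5 (n_3 = 3)
R_4 = 25.5 (n_4 = 3)
Step 3: H = 12/(N(N+1)) * sum(R_i^2/n_i) - 3(N+1)
     = 12/(14*15) * (38^2/5 + 27^2/3 + 14.5^2/3 + 25.5^2/3) - 3*15
     = 0.057143 * 818.633 - 45
     = 1.779048.
Step 4: Ties present; correction factor C = 1 - 30/(14^3 - 14) = 0.989011. Corrected H = 1.779048 / 0.989011 = 1.798815.
Step 5: Under H0, H ~ chi^2(3); p-value = 0.615193.
Step 6: alpha = 0.05. fail to reject H0.

H = 1.7988, df = 3, p = 0.615193, fail to reject H0.


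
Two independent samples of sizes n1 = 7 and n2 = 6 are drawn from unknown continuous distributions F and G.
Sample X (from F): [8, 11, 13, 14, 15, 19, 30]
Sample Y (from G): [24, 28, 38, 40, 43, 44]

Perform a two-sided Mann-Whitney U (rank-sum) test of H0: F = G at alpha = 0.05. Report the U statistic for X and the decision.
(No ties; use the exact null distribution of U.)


Step 1: Combine and sort all 13 observations; assign midranks.
sorted (value, group): (8,X), (11,X), (13,X), (14,X), (15,X), (19,X), (24,Y), (28,Y), (30,X), (38,Y), (40,Y), (43,Y), (44,Y)
ranks: 8->1, 11->2, 13->3, 14->4, 15->5, 19->6, 24->7, 28->8, 30->9, 38->10, 40->11, 43->12, 44->13
Step 2: Rank sum for X: R1 = 1 + 2 + 3 + 4 + 5 + 6 + 9 = 30.
Step 3: U_X = R1 - n1(n1+1)/2 = 30 - 7*8/2 = 30 - 28 = 2.
       U_Y = n1*n2 - U_X = 42 - 2 = 40.
Step 4: No ties, so the exact null distribution of U (based on enumerating the C(13,7) = 1716 equally likely rank assignments) gives the two-sided p-value.
Step 5: p-value = 0.004662; compare to alpha = 0.05. reject H0.

U_X = 2, p = 0.004662, reject H0 at alpha = 0.05.


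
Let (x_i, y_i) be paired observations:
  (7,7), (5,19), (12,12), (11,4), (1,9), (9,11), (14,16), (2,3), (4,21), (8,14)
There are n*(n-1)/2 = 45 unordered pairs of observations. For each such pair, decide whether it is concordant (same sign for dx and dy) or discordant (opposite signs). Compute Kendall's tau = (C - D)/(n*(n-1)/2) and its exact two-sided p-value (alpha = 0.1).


Step 1: Enumerate the 45 unordered pairs (i,j) with i<j and classify each by sign(x_j-x_i) * sign(y_j-y_i).
  (1,2):dx=-2,dy=+12->D; (1,3):dx=+5,dy=+5->C; (1,4):dx=+4,dy=-3->D; (1,5):dx=-6,dy=+2->D
  (1,6):dx=+2,dy=+4->C; (1,7):dx=+7,dy=+9->C; (1,8):dx=-5,dy=-4->C; (1,9):dx=-3,dy=+14->D
  (1,10):dx=+1,dy=+7->C; (2,3):dx=+7,dy=-7->D; (2,4):dx=+6,dy=-15->D; (2,5):dx=-4,dy=-10->C
  (2,6):dx=+4,dy=-8->D; (2,7):dx=+9,dy=-3->D; (2,8):dx=-3,dy=-16->C; (2,9):dx=-1,dy=+2->D
  (2,10):dx=+3,dy=-5->D; (3,4):dx=-1,dy=-8->C; (3,5):dx=-11,dy=-3->C; (3,6):dx=-3,dy=-1->C
  (3,7):dx=+2,dy=+4->C; (3,8):dx=-10,dy=-9->C; (3,9):dx=-8,dy=+9->D; (3,10):dx=-4,dy=+2->D
  (4,5):dx=-10,dy=+5->D; (4,6):dx=-2,dy=+7->D; (4,7):dx=+3,dy=+12->C; (4,8):dx=-9,dy=-1->C
  (4,9):dx=-7,dy=+17->D; (4,10):dx=-3,dy=+10->D; (5,6):dx=+8,dy=+2->C; (5,7):dx=+13,dy=+7->C
  (5,8):dx=+1,dy=-6->D; (5,9):dx=+3,dy=+12->C; (5,10):dx=+7,dy=+5->C; (6,7):dx=+5,dy=+5->C
  (6,8):dx=-7,dy=-8->C; (6,9):dx=-5,dy=+10->D; (6,10):dx=-1,dy=+3->D; (7,8):dx=-12,dy=-13->C
  (7,9):dx=-10,dy=+5->D; (7,10):dx=-6,dy=-2->C; (8,9):dx=+2,dy=+18->C; (8,10):dx=+6,dy=+11->C
  (9,10):dx=+4,dy=-7->D
Step 2: C = 24, D = 21, total pairs = 45.
Step 3: tau = (C - D)/(n(n-1)/2) = (24 - 21)/45 = 0.066667.
Step 4: Exact two-sided p-value (enumerate n! = 3628800 permutations of y under H0): p = 0.861801.
Step 5: alpha = 0.1. fail to reject H0.

tau_b = 0.0667 (C=24, D=21), p = 0.861801, fail to reject H0.


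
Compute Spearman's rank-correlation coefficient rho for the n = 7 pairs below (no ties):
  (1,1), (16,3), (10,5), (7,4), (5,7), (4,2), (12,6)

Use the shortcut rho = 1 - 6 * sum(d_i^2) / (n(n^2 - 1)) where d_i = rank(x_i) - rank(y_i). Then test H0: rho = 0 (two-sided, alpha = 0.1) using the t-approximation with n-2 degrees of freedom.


Step 1: Rank x and y separately (midranks; no ties here).
rank(x): 1->1, 16->7, 10->5, 7->4, 5->3, 4->2, 12->6
rank(y): 1->1, 3->3, 5->5, 4->4, 7->7, 2->2, 6->6
Step 2: d_i = R_x(i) - R_y(i); compute d_i^2.
  (1-1)^2=0, (7-3)^2=16, (5-5)^2=0, (4-4)^2=0, (3-7)^2=16, (2-2)^2=0, (6-6)^2=0
sum(d^2) = 32.
Step 3: rho = 1 - 6*32 / (7*(7^2 - 1)) = 1 - 192/336 = 0.428571.
Step 4: Under H0, t = rho * sqrt((n-2)/(1-rho^2)) = 1.0607 ~ t(5).
Step 5: Two-sided p-value from the t-distribution with 5 df = 0.337368.
Step 6: alpha = 0.1. fail to reject H0.

rho = 0.4286, p = 0.337368, fail to reject H0 at alpha = 0.1.


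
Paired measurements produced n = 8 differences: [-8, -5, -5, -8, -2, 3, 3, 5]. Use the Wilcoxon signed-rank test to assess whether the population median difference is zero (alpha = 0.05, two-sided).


Step 1: Drop any zero differences (none here) and take |d_i|.
|d| = [8, 5, 5, 8, 2, 3, 3, 5]
Step 2: Midrank |d_i| (ties get averaged ranks).
ranks: |8|->7.5, |5|->5, |5|->5, |8|->7.5, |2|->1, |3|->2.5, |3|->2.5, |5|->5
Step 3: Attach original signs; sum ranks with positive sign and with negative sign.
W+ = 2.5 + 2.5 + 5 = 10
W- = 7.5 + 5 + 5 + 7.5 + 1 = 26
(Check: W+ + W- = 36 should equal n(n+1)/2 = 36.)
Step 4: Test statistic W = min(W+, W-) = 10.
Step 5: Ties in |d|, so use the tie-corrected normal approximation.
        E[W] = n(n+1)/4 = 8*9/4 = 18.
        Tie groups: |d|=3 (t=2), |d|=5 (t=3), |d|=8 (t=2); sum(t^3 - t) = 36.
        Var[W] = n(n+1)(2n+1)/24 - sum(t^3-t)/48 = 1224/24 - 36/48 = 50.25.
        z = (W - E[W]) / sqrt(Var[W]) = (10 - 18) / 7.0887 = -1.1286.
        Two-sided p = 2*Phi(z) = 0.259086.
Step 6: alpha = 0.05. fail to reject H0.

W+ = 10, W- = 26, W = min = 10, p = 0.259086, fail to reject H0.


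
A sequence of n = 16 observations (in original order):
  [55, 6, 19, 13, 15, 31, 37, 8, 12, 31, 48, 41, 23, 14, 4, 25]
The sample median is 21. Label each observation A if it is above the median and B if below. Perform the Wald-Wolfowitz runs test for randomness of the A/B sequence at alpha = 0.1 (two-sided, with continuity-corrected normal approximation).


Step 1: Compute median = 21; label A = above, B = below.
Labels in order: ABBBBAABBAAAABBA  (n_A = 8, n_B = 8)
Step 2: Count runs R = 7.
Step 3: Under H0 (random ordering), E[R] = 2*n_A*n_B/(n_A+n_B) + 1 = 2*8*8/16 + 1 = 9.0000.
        Var[R] = 2*n_A*n_B*(2*n_A*n_B - n_A - n_B) / ((n_A+n_B)^2 * (n_A+n_B-1)) = 14336/3840 = 3.7333.
        SD[R] = 1.9322.
Step 4: Continuity-corrected z = (R + 0.5 - E[R]) / SD[R] = (7 + 0.5 - 9.0000) / 1.9322 = -0.7763.
Step 5: Two-sided p-value via normal approximation = 2*(1 - Phi(|z|)) = 0.437558.
Step 6: alpha = 0.1. fail to reject H0.

R = 7, z = -0.7763, p = 0.437558, fail to reject H0.


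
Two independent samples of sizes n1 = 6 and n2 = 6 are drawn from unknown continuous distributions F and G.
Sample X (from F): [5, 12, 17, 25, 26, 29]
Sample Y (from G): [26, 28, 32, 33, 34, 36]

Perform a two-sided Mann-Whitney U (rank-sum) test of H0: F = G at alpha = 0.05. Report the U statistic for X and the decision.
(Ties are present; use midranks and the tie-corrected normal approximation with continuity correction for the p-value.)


Step 1: Combine and sort all 12 observations; assign midranks.
sorted (value, group): (5,X), (12,X), (17,X), (25,X), (26,X), (26,Y), (28,Y), (29,X), (32,Y), (33,Y), (34,Y), (36,Y)
ranks: 5->1, 12->2, 17->3, 25->4, 26->5.5, 26->5.5, 28->7, 29->8, 32->9, 33->10, 34->11, 36->12
Step 2: Rank sum for X: R1 = 1 + 2 + 3 + 4 + 5.5 + 8 = 23.5.
Step 3: U_X = R1 - n1(n1+1)/2 = 23.5 - 6*7/2 = 23.5 - 21 = 2.5.
       U_Y = n1*n2 - U_X = 36 - 2.5 = 33.5.
Step 4: Ties are present, so use the tie-corrected normal approximation (with continuity correction) for the p-value.
Step 5: p-value = 0.016122; compare to alpha = 0.05. reject H0.

U_X = 2.5, p = 0.016122, reject H0 at alpha = 0.05.


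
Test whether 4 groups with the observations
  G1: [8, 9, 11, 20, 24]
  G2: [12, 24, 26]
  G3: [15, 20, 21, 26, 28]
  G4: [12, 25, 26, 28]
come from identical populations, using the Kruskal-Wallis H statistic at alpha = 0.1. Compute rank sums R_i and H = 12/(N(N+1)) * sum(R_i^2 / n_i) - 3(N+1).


Step 1: Combine all N = 17 observations and assign midranks.
sorted (value, group, rank): (8,G1,1), (9,G1,2), (11,G1,3), (12,G2,4.5), (12,G4,4.5), (15,G3,6), (20,G1,7.5), (20,G3,7.5), (21,G3,9), (24,G1,10.5), (24,G2,10.5), (25,G4,12), (26,G2,14), (26,G3,14), (26,G4,14), (28,G3,16.5), (28,G4,16.5)
Step 2: Sum ranks within each group.
R_1 = 24 (n_1 = 5)
R_2 = 29 (n_2 = 3)
R_3 = 53 (n_3 = 5)
R_4 = 47 (n_4 = 4)
Step 3: H = 12/(N(N+1)) * sum(R_i^2/n_i) - 3(N+1)
     = 12/(17*18) * (24^2/5 + 29^2/3 + 53^2/5 + 47^2/4) - 3*18
     = 0.039216 * 1509.58 - 54
     = 5.199346.
Step 4: Ties present; correction factor C = 1 - 48/(17^3 - 17) = 0.990196. Corrected H = 5.199346 / 0.990196 = 5.250825.
Step 5: Under H0, H ~ chi^2(3); p-value = 0.154325.
Step 6: alpha = 0.1. fail to reject H0.

H = 5.2508, df = 3, p = 0.154325, fail to reject H0.


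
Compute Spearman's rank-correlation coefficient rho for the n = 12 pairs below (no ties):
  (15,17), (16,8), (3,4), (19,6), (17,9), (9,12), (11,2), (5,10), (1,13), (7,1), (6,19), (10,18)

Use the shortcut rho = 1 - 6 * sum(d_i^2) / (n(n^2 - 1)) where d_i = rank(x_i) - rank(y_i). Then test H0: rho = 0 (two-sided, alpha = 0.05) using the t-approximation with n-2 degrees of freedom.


Step 1: Rank x and y separately (midranks; no ties here).
rank(x): 15->9, 16->10, 3->2, 19->12, 17->11, 9->6, 11->8, 5->3, 1->1, 7->5, 6->4, 10->7
rank(y): 17->10, 8->5, 4->3, 6->4, 9->6, 12->8, 2->2, 10->7, 13->9, 1->1, 19->12, 18->11
Step 2: d_i = R_x(i) - R_y(i); compute d_i^2.
  (9-10)^2=1, (10-5)^2=25, (2-3)^2=1, (12-4)^2=64, (11-6)^2=25, (6-8)^2=4, (8-2)^2=36, (3-7)^2=16, (1-9)^2=64, (5-1)^2=16, (4-12)^2=64, (7-11)^2=16
sum(d^2) = 332.
Step 3: rho = 1 - 6*332 / (12*(12^2 - 1)) = 1 - 1992/1716 = -0.160839.
Step 4: Under H0, t = rho * sqrt((n-2)/(1-rho^2)) = -0.5153 ~ t(10).
Step 5: Two-sided p-value from the t-distribution with 10 df = 0.617523.
Step 6: alpha = 0.05. fail to reject H0.

rho = -0.1608, p = 0.617523, fail to reject H0 at alpha = 0.05.


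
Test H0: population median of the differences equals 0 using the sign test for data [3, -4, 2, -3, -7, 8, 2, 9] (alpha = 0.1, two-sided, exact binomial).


Step 1: Discard zero differences. Original n = 8; n_eff = number of nonzero differences = 8.
Nonzero differences (with sign): +3, -4, +2, -3, -7, +8, +2, +9
Step 2: Count signs: positive = 5, negative = 3.
Step 3: Under H0: P(positive) = 0.5, so the number of positives S ~ Bin(8, 0.5).
Step 4: Two-sided exact p-value = sum of Bin(8,0.5) probabilities at or below the observed probability = 0.726562.
Step 5: alpha = 0.1. fail to reject H0.

n_eff = 8, pos = 5, neg = 3, p = 0.726562, fail to reject H0.


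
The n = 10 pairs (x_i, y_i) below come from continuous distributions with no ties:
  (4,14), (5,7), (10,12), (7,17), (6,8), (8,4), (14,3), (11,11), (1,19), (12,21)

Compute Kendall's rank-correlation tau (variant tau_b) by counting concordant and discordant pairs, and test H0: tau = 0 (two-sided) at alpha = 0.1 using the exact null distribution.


Step 1: Enumerate the 45 unordered pairs (i,j) with i<j and classify each by sign(x_j-x_i) * sign(y_j-y_i).
  (1,2):dx=+1,dy=-7->D; (1,3):dx=+6,dy=-2->D; (1,4):dx=+3,dy=+3->C; (1,5):dx=+2,dy=-6->D
  (1,6):dx=+4,dy=-10->D; (1,7):dx=+10,dy=-11->D; (1,8):dx=+7,dy=-3->D; (1,9):dx=-3,dy=+5->D
  (1,10):dx=+8,dy=+7->C; (2,3):dx=+5,dy=+5->C; (2,4):dx=+2,dy=+10->C; (2,5):dx=+1,dy=+1->C
  (2,6):dx=+3,dy=-3->D; (2,7):dx=+9,dy=-4->D; (2,8):dx=+6,dy=+4->C; (2,9):dx=-4,dy=+12->D
  (2,10):dx=+7,dy=+14->C; (3,4):dx=-3,dy=+5->D; (3,5):dx=-4,dy=-4->C; (3,6):dx=-2,dy=-8->C
  (3,7):dx=+4,dy=-9->D; (3,8):dx=+1,dy=-1->D; (3,9):dx=-9,dy=+7->D; (3,10):dx=+2,dy=+9->C
  (4,5):dx=-1,dy=-9->C; (4,6):dx=+1,dy=-13->D; (4,7):dx=+7,dy=-14->D; (4,8):dx=+4,dy=-6->D
  (4,9):dx=-6,dy=+2->D; (4,10):dx=+5,dy=+4->C; (5,6):dx=+2,dy=-4->D; (5,7):dx=+8,dy=-5->D
  (5,8):dx=+5,dy=+3->C; (5,9):dx=-5,dy=+11->D; (5,10):dx=+6,dy=+13->C; (6,7):dx=+6,dy=-1->D
  (6,8):dx=+3,dy=+7->C; (6,9):dx=-7,dy=+15->D; (6,10):dx=+4,dy=+17->C; (7,8):dx=-3,dy=+8->D
  (7,9):dx=-13,dy=+16->D; (7,10):dx=-2,dy=+18->D; (8,9):dx=-10,dy=+8->D; (8,10):dx=+1,dy=+10->C
  (9,10):dx=+11,dy=+2->C
Step 2: C = 18, D = 27, total pairs = 45.
Step 3: tau = (C - D)/(n(n-1)/2) = (18 - 27)/45 = -0.200000.
Step 4: Exact two-sided p-value (enumerate n! = 3628800 permutations of y under H0): p = 0.484313.
Step 5: alpha = 0.1. fail to reject H0.

tau_b = -0.2000 (C=18, D=27), p = 0.484313, fail to reject H0.


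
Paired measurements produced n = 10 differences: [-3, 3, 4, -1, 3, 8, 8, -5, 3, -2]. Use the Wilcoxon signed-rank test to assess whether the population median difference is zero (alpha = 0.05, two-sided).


Step 1: Drop any zero differences (none here) and take |d_i|.
|d| = [3, 3, 4, 1, 3, 8, 8, 5, 3, 2]
Step 2: Midrank |d_i| (ties get averaged ranks).
ranks: |3|->4.5, |3|->4.5, |4|->7, |1|->1, |3|->4.5, |8|->9.5, |8|->9.5, |5|->8, |3|->4.5, |2|->2
Step 3: Attach original signs; sum ranks with positive sign and with negative sign.
W+ = 4.5 + 7 + 4.5 + 9.5 + 9.5 + 4.5 = 39.5
W- = 4.5 + 1 + 8 + 2 = 15.5
(Check: W+ + W- = 55 should equal n(n+1)/2 = 55.)
Step 4: Test statistic W = min(W+, W-) = 15.5.
Step 5: Ties in |d|, so use the tie-corrected normal approximation.
        E[W] = n(n+1)/4 = 10*11/4 = 27.5.
        Tie groups: |d|=3 (t=4), |d|=8 (t=2); sum(t^3 - t) = 66.
        Var[W] = n(n+1)(2n+1)/24 - sum(t^3-t)/48 = 2310/24 - 66/48 = 94.875.
        z = (W - E[W]) / sqrt(Var[W]) = (15.5 - 27.5) / 9.7404 = -1.2320.
        Two-sided p = 2*Phi(z) = 0.217955.
Step 6: alpha = 0.05. fail to reject H0.

W+ = 39.5, W- = 15.5, W = min = 15.5, p = 0.217955, fail to reject H0.


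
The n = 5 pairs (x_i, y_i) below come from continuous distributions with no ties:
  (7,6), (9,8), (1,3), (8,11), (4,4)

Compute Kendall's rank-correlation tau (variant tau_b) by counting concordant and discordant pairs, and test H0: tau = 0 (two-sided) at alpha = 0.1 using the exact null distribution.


Step 1: Enumerate the 10 unordered pairs (i,j) with i<j and classify each by sign(x_j-x_i) * sign(y_j-y_i).
  (1,2):dx=+2,dy=+2->C; (1,3):dx=-6,dy=-3->C; (1,4):dx=+1,dy=+5->C; (1,5):dx=-3,dy=-2->C
  (2,3):dx=-8,dy=-5->C; (2,4):dx=-1,dy=+3->D; (2,5):dx=-5,dy=-4->C; (3,4):dx=+7,dy=+8->C
  (3,5):dx=+3,dy=+1->C; (4,5):dx=-4,dy=-7->C
Step 2: C = 9, D = 1, total pairs = 10.
Step 3: tau = (C - D)/(n(n-1)/2) = (9 - 1)/10 = 0.800000.
Step 4: Exact two-sided p-value (enumerate n! = 120 permutations of y under H0): p = 0.083333.
Step 5: alpha = 0.1. reject H0.

tau_b = 0.8000 (C=9, D=1), p = 0.083333, reject H0.


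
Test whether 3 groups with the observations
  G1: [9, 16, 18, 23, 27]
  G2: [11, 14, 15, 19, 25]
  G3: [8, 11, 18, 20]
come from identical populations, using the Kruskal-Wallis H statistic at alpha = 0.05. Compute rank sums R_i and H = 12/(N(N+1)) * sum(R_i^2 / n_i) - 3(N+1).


Step 1: Combine all N = 14 observations and assign midranks.
sorted (value, group, rank): (8,G3,1), (9,G1,2), (11,G2,3.5), (11,G3,3.5), (14,G2,5), (15,G2,6), (16,G1,7), (18,G1,8.5), (18,G3,8.5), (19,G2,10), (20,G3,11), (23,G1,12), (25,G2,13), (27,G1,14)
Step 2: Sum ranks within each group.
R_1 = 43.5 (n_1 = 5)
R_2 = 37.5 (n_2 = 5)
R_3 = 24 (n_3 = 4)
Step 3: H = 12/(N(N+1)) * sum(R_i^2/n_i) - 3(N+1)
     = 12/(14*15) * (43.5^2/5 + 37.5^2/5 + 24^2/4) - 3*15
     = 0.057143 * 803.7 - 45
     = 0.925714.
Step 4: Ties present; correction factor C = 1 - 12/(14^3 - 14) = 0.995604. Corrected H = 0.925714 / 0.995604 = 0.929801.
Step 5: Under H0, H ~ chi^2(2); p-value = 0.628198.
Step 6: alpha = 0.05. fail to reject H0.

H = 0.9298, df = 2, p = 0.628198, fail to reject H0.


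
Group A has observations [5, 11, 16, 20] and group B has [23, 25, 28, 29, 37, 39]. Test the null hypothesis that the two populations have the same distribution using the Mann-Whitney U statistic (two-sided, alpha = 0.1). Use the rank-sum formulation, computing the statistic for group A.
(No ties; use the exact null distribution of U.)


Step 1: Combine and sort all 10 observations; assign midranks.
sorted (value, group): (5,X), (11,X), (16,X), (20,X), (23,Y), (25,Y), (28,Y), (29,Y), (37,Y), (39,Y)
ranks: 5->1, 11->2, 16->3, 20->4, 23->5, 25->6, 28->7, 29->8, 37->9, 39->10
Step 2: Rank sum for X: R1 = 1 + 2 + 3 + 4 = 10.
Step 3: U_X = R1 - n1(n1+1)/2 = 10 - 4*5/2 = 10 - 10 = 0.
       U_Y = n1*n2 - U_X = 24 - 0 = 24.
Step 4: No ties, so the exact null distribution of U (based on enumerating the C(10,4) = 210 equally likely rank assignments) gives the two-sided p-value.
Step 5: p-value = 0.009524; compare to alpha = 0.1. reject H0.

U_X = 0, p = 0.009524, reject H0 at alpha = 0.1.


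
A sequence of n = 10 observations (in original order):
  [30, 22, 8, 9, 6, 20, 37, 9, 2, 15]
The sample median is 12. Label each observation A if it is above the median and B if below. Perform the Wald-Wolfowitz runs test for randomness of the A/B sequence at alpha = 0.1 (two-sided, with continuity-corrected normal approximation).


Step 1: Compute median = 12; label A = above, B = below.
Labels in order: AABBBAABBA  (n_A = 5, n_B = 5)
Step 2: Count runs R = 5.
Step 3: Under H0 (random ordering), E[R] = 2*n_A*n_B/(n_A+n_B) + 1 = 2*5*5/10 + 1 = 6.0000.
        Var[R] = 2*n_A*n_B*(2*n_A*n_B - n_A - n_B) / ((n_A+n_B)^2 * (n_A+n_B-1)) = 2000/900 = 2.2222.
        SD[R] = 1.4907.
Step 4: Continuity-corrected z = (R + 0.5 - E[R]) / SD[R] = (5 + 0.5 - 6.0000) / 1.4907 = -0.3354.
Step 5: Two-sided p-value via normal approximation = 2*(1 - Phi(|z|)) = 0.737316.
Step 6: alpha = 0.1. fail to reject H0.

R = 5, z = -0.3354, p = 0.737316, fail to reject H0.


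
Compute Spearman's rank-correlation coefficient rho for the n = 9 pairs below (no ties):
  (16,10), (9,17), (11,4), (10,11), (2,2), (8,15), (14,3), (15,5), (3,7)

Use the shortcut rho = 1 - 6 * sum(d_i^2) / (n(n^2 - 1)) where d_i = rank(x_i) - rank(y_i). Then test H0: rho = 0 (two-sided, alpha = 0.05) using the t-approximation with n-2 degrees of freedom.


Step 1: Rank x and y separately (midranks; no ties here).
rank(x): 16->9, 9->4, 11->6, 10->5, 2->1, 8->3, 14->7, 15->8, 3->2
rank(y): 10->6, 17->9, 4->3, 11->7, 2->1, 15->8, 3->2, 5->4, 7->5
Step 2: d_i = R_x(i) - R_y(i); compute d_i^2.
  (9-6)^2=9, (4-9)^2=25, (6-3)^2=9, (5-7)^2=4, (1-1)^2=0, (3-8)^2=25, (7-2)^2=25, (8-4)^2=16, (2-5)^2=9
sum(d^2) = 122.
Step 3: rho = 1 - 6*122 / (9*(9^2 - 1)) = 1 - 732/720 = -0.016667.
Step 4: Under H0, t = rho * sqrt((n-2)/(1-rho^2)) = -0.0441 ~ t(7).
Step 5: Two-sided p-value from the t-distribution with 7 df = 0.966055.
Step 6: alpha = 0.05. fail to reject H0.

rho = -0.0167, p = 0.966055, fail to reject H0 at alpha = 0.05.


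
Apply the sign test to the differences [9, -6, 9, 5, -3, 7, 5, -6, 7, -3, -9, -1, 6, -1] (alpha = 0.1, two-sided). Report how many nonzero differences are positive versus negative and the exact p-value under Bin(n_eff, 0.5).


Step 1: Discard zero differences. Original n = 14; n_eff = number of nonzero differences = 14.
Nonzero differences (with sign): +9, -6, +9, +5, -3, +7, +5, -6, +7, -3, -9, -1, +6, -1
Step 2: Count signs: positive = 7, negative = 7.
Step 3: Under H0: P(positive) = 0.5, so the number of positives S ~ Bin(14, 0.5).
Step 4: Two-sided exact p-value = sum of Bin(14,0.5) probabilities at or below the observed probability = 1.000000.
Step 5: alpha = 0.1. fail to reject H0.

n_eff = 14, pos = 7, neg = 7, p = 1.000000, fail to reject H0.


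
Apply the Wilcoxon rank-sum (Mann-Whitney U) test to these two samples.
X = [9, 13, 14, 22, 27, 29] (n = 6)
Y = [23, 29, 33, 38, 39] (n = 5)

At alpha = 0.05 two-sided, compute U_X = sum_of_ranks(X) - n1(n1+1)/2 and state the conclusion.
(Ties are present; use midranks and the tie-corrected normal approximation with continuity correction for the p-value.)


Step 1: Combine and sort all 11 observations; assign midranks.
sorted (value, group): (9,X), (13,X), (14,X), (22,X), (23,Y), (27,X), (29,X), (29,Y), (33,Y), (38,Y), (39,Y)
ranks: 9->1, 13->2, 14->3, 22->4, 23->5, 27->6, 29->7.5, 29->7.5, 33->9, 38->10, 39->11
Step 2: Rank sum for X: R1 = 1 + 2 + 3 + 4 + 6 + 7.5 = 23.5.
Step 3: U_X = R1 - n1(n1+1)/2 = 23.5 - 6*7/2 = 23.5 - 21 = 2.5.
       U_Y = n1*n2 - U_X = 30 - 2.5 = 27.5.
Step 4: Ties are present, so use the tie-corrected normal approximation (with continuity correction) for the p-value.
Step 5: p-value = 0.028100; compare to alpha = 0.05. reject H0.

U_X = 2.5, p = 0.028100, reject H0 at alpha = 0.05.


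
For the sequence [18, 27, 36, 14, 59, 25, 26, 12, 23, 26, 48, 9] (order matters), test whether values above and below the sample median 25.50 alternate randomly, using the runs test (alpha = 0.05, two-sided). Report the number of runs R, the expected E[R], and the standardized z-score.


Step 1: Compute median = 25.50; label A = above, B = below.
Labels in order: BAABABABBAAB  (n_A = 6, n_B = 6)
Step 2: Count runs R = 9.
Step 3: Under H0 (random ordering), E[R] = 2*n_A*n_B/(n_A+n_B) + 1 = 2*6*6/12 + 1 = 7.0000.
        Var[R] = 2*n_A*n_B*(2*n_A*n_B - n_A - n_B) / ((n_A+n_B)^2 * (n_A+n_B-1)) = 4320/1584 = 2.7273.
        SD[R] = 1.6514.
Step 4: Continuity-corrected z = (R - 0.5 - E[R]) / SD[R] = (9 - 0.5 - 7.0000) / 1.6514 = 0.9083.
Step 5: Two-sided p-value via normal approximation = 2*(1 - Phi(|z|)) = 0.363722.
Step 6: alpha = 0.05. fail to reject H0.

R = 9, z = 0.9083, p = 0.363722, fail to reject H0.
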